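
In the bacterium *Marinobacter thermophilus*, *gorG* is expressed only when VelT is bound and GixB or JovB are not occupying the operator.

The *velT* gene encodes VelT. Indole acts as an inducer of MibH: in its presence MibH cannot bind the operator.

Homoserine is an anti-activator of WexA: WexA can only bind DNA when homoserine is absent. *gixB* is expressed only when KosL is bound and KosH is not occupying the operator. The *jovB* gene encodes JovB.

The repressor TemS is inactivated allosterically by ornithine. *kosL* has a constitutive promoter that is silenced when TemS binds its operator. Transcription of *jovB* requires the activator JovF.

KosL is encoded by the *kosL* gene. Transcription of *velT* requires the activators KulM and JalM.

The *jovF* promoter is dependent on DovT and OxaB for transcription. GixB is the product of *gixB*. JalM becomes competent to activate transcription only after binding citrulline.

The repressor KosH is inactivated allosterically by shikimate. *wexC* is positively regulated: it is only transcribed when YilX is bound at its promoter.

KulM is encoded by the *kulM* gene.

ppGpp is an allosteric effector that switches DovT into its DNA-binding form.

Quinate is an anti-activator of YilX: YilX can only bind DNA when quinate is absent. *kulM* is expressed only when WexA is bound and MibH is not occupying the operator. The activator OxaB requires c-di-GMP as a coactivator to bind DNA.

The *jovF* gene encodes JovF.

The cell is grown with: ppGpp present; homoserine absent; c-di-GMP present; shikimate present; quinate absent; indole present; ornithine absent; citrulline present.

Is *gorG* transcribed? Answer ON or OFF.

Homoserine is absent, so WexA is active.
Indole is present, so MibH is inactive.
No repressor is bound and WexA is active, so *kulM* is transcribed.
So KulM is produced and active.
Citrulline is present, so JalM is active.
No repressor is bound and KulM and JalM are active, so *velT* is transcribed.
So VelT is produced and active.
Shikimate is present, so KosH is inactive.
Ornithine is absent, so TemS is active.
With repressor TemS bound, *kosL* is not transcribed.
So KosL is not produced.
Required activator KosL is absent, so *gixB* is not transcribed.
So GixB is not produced.
ppGpp is present, so DovT is active.
c-di-GMP is present, so OxaB is active.
No repressor is bound and DovT and OxaB are active, so *jovF* is transcribed.
So JovF is produced and active.
No repressor is bound and JovF is active, so *jovB* is transcribed.
So JovB is produced and active.
With repressor JovB bound, *gorG* is not transcribed.

OFF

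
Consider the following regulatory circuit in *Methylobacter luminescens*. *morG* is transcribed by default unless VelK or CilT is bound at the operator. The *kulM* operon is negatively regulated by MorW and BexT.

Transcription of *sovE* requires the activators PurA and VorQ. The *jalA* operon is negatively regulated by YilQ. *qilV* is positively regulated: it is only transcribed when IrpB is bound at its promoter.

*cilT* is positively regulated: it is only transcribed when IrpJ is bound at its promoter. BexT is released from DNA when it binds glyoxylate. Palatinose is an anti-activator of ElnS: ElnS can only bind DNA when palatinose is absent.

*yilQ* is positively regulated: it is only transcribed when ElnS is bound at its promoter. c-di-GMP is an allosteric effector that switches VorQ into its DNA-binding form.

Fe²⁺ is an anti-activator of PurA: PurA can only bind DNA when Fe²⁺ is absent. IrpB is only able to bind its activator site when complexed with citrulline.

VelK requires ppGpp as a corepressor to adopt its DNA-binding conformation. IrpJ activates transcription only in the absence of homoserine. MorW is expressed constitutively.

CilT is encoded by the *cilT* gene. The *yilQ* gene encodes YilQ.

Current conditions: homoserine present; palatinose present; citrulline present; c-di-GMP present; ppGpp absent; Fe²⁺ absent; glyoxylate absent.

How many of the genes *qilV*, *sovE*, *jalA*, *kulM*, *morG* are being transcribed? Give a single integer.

Citrulline is present, so IrpB is active.
No repressor is bound and IrpB is active, so *qilV* is transcribed.
→ *qilV* is ON.
Fe²⁺ is absent, so PurA is active.
c-di-GMP is present, so VorQ is active.
No repressor is bound and PurA and VorQ are active, so *sovE* is transcribed.
→ *sovE* is ON.
Palatinose is present, so ElnS is inactive.
Required activator ElnS is absent, so *yilQ* is not transcribed.
So YilQ is not produced.
With no repressor bound, *jalA* is transcribed.
→ *jalA* is ON.
MorW is produced constitutively and is active.
Glyoxylate is absent, so BexT is active.
With repressor MorW bound, *kulM* is not transcribed.
→ *kulM* is OFF.
ppGpp is absent, so VelK is inactive.
Homoserine is present, so IrpJ is inactive.
Required activator IrpJ is absent, so *cilT* is not transcribed.
So CilT is not produced.
With no repressor bound, *morG* is transcribed.
→ *morG* is ON.
4 of the 5 genes are transcribed.

4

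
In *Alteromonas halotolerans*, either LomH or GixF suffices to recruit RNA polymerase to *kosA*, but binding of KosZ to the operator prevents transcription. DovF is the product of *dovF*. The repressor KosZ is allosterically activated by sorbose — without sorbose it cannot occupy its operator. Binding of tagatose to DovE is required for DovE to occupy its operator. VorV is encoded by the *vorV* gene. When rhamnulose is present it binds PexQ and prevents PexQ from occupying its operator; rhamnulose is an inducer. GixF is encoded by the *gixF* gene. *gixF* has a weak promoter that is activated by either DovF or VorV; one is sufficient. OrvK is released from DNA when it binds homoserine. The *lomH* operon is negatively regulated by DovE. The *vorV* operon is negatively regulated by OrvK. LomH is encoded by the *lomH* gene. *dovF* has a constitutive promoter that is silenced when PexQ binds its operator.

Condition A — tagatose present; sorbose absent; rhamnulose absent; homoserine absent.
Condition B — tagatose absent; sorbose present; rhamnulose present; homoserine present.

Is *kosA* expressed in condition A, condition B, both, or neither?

neither

Condition A:
Tagatose is present, so DovE is active.
With repressor DovE bound, *lomH* is not transcribed.
So LomH is not produced.
Sorbose is absent, so KosZ is inactive.
Rhamnulose is absent, so PexQ is active.
With repressor PexQ bound, *dovF* is not transcribed.
So DovF is not produced.
Homoserine is absent, so OrvK is active.
With repressor OrvK bound, *vorV* is not transcribed.
So VorV is not produced.
No activator is available at the *gixF* promoter, so *gixF* is not transcribed.
So GixF is not produced.
No activator is available at the *kosA* promoter, so *kosA* is not transcribed.
→ *kosA* is OFF in A.
Condition B:
Tagatose is absent, so DovE is inactive.
With no repressor bound, *lomH* is transcribed.
So LomH is produced and active.
Sorbose is present, so KosZ is active.
Rhamnulose is present, so PexQ is inactive.
With no repressor bound, *dovF* is transcribed.
So DovF is produced and active.
Homoserine is present, so OrvK is inactive.
With no repressor bound, *vorV* is transcribed.
So VorV is produced and active.
Activator DovF is present, so *gixF* is transcribed.
So GixF is produced and active.
With repressor KosZ bound, *kosA* is not transcribed.
→ *kosA* is OFF in B.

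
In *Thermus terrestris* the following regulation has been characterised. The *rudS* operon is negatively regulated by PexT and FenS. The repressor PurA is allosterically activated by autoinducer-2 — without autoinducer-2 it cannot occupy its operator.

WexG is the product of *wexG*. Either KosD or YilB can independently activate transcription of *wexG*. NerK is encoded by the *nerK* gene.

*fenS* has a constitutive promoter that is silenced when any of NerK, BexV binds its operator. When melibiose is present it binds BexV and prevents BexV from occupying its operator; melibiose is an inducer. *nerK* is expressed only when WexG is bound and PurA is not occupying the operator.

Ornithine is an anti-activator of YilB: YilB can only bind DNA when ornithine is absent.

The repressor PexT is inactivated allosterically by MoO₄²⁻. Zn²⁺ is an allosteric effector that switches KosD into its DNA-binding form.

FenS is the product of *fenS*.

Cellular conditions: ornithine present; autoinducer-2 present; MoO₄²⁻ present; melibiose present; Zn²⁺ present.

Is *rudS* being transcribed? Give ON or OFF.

MoO₄²⁻ is present, so PexT is inactive.
Autoinducer-2 is present, so PurA is active.
Zn²⁺ is present, so KosD is active.
Ornithine is present, so YilB is inactive.
Activator KosD is present, so *wexG* is transcribed.
So WexG is produced and active.
With repressor PurA bound, *nerK* is not transcribed.
So NerK is not produced.
Melibiose is present, so BexV is inactive.
With no repressor bound, *fenS* is transcribed.
So FenS is produced and active.
With repressor FenS bound, *rudS* is not transcribed.

OFF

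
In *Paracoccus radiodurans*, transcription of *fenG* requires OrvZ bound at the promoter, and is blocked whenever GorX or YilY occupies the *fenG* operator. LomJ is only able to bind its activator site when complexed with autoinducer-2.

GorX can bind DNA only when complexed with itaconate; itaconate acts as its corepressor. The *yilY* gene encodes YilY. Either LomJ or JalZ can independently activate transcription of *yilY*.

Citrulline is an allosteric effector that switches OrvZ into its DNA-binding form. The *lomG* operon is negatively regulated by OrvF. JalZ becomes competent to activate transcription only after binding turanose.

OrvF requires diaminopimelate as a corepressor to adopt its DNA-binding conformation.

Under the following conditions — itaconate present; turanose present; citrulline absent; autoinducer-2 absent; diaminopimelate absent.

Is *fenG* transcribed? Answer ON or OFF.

OFF

Itaconate is present, so GorX is active.
Citrulline is absent, so OrvZ is inactive.
Autoinducer-2 is absent, so LomJ is inactive.
Turanose is present, so JalZ is active.
Activator JalZ is present, so *yilY* is transcribed.
So YilY is produced and active.
With repressor GorX bound, *fenG* is not transcribed.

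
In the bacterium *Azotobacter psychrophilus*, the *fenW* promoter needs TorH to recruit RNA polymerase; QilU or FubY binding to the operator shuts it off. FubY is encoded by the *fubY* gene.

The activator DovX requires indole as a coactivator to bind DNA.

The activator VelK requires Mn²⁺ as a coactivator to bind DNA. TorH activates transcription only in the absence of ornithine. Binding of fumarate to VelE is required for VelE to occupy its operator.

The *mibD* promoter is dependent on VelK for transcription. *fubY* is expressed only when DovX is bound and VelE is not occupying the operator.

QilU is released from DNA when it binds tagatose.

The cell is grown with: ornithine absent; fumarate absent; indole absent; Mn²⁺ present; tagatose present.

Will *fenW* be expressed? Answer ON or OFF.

ON

Tagatose is present, so QilU is inactive.
Indole is absent, so DovX is inactive.
Fumarate is absent, so VelE is inactive.
Required activator DovX is absent, so *fubY* is not transcribed.
So FubY is not produced.
Ornithine is absent, so TorH is active.
No repressor is bound and TorH is active, so *fenW* is transcribed.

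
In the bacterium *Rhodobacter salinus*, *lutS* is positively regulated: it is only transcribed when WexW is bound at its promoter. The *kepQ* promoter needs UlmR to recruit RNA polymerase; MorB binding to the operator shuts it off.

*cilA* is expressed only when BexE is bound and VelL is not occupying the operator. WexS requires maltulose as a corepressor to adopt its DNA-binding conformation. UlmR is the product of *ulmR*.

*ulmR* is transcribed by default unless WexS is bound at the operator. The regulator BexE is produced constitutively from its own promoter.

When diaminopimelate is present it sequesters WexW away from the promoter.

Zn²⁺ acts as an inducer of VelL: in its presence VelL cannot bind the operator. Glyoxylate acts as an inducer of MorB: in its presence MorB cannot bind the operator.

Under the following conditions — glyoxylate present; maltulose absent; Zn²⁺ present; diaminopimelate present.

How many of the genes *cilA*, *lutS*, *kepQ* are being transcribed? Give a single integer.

Zn²⁺ is present, so VelL is inactive.
BexE is produced constitutively and is active.
No repressor is bound and BexE is active, so *cilA* is transcribed.
→ *cilA* is ON.
Diaminopimelate is present, so WexW is inactive.
Required activator WexW is absent, so *lutS* is not transcribed.
→ *lutS* is OFF.
Maltulose is absent, so WexS is inactive.
With no repressor bound, *ulmR* is transcribed.
So UlmR is produced and active.
Glyoxylate is present, so MorB is inactive.
No repressor is bound and UlmR is active, so *kepQ* is transcribed.
→ *kepQ* is ON.
2 of the 3 genes are transcribed.

2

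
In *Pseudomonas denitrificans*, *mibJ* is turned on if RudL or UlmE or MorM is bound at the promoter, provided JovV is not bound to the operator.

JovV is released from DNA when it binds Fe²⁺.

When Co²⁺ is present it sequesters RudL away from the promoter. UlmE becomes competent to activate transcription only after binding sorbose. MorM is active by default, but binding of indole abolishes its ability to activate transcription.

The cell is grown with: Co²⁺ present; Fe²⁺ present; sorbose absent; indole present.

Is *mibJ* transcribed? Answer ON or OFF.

Co²⁺ is present, so RudL is inactive.
Sorbose is absent, so UlmE is inactive.
Indole is present, so MorM is inactive.
Fe²⁺ is present, so JovV is inactive.
No activator is available at the *mibJ* promoter, so *mibJ* is not transcribed.

OFF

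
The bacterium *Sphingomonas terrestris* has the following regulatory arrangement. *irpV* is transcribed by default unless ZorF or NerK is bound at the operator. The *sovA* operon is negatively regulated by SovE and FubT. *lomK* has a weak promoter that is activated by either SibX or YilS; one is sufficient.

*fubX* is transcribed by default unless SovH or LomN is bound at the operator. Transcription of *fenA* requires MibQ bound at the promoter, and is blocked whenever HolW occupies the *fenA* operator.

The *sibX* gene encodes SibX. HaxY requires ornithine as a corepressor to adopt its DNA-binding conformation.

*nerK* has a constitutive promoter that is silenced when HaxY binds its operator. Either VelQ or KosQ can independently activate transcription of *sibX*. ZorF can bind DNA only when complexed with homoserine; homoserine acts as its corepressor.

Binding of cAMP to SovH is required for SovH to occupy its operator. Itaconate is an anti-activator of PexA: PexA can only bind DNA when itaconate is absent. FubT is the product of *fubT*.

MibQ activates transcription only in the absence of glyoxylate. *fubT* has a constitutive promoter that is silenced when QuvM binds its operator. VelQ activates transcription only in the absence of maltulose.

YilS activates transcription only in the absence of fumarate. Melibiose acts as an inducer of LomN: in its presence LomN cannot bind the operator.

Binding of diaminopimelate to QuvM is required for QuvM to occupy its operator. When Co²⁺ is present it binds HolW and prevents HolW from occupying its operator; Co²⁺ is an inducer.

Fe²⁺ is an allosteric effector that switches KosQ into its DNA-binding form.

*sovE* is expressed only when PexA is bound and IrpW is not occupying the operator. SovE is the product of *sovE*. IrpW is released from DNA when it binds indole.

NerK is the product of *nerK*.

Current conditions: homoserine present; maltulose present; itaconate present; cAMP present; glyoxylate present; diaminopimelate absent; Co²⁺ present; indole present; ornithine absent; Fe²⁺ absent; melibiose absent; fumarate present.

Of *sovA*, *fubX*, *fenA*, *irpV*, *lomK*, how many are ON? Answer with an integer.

Itaconate is present, so PexA is inactive.
Indole is present, so IrpW is inactive.
Required activator PexA is absent, so *sovE* is not transcribed.
So SovE is not produced.
Diaminopimelate is absent, so QuvM is inactive.
With no repressor bound, *fubT* is transcribed.
So FubT is produced and active.
With repressor FubT bound, *sovA* is not transcribed.
→ *sovA* is OFF.
cAMP is present, so SovH is active.
Melibiose is absent, so LomN is active.
With repressor SovH bound, *fubX* is not transcribed.
→ *fubX* is OFF.
Glyoxylate is present, so MibQ is inactive.
Co²⁺ is present, so HolW is inactive.
Required activator MibQ is absent, so *fenA* is not transcribed.
→ *fenA* is OFF.
Homoserine is present, so ZorF is active.
Ornithine is absent, so HaxY is inactive.
With no repressor bound, *nerK* is transcribed.
So NerK is produced and active.
With repressor ZorF bound, *irpV* is not transcribed.
→ *irpV* is OFF.
Maltulose is present, so VelQ is inactive.
Fe²⁺ is absent, so KosQ is inactive.
No activator is available at the *sibX* promoter, so *sibX* is not transcribed.
So SibX is not produced.
Fumarate is present, so YilS is inactive.
No activator is available at the *lomK* promoter, so *lomK* is not transcribed.
→ *lomK* is OFF.
0 of the 5 genes are transcribed.

0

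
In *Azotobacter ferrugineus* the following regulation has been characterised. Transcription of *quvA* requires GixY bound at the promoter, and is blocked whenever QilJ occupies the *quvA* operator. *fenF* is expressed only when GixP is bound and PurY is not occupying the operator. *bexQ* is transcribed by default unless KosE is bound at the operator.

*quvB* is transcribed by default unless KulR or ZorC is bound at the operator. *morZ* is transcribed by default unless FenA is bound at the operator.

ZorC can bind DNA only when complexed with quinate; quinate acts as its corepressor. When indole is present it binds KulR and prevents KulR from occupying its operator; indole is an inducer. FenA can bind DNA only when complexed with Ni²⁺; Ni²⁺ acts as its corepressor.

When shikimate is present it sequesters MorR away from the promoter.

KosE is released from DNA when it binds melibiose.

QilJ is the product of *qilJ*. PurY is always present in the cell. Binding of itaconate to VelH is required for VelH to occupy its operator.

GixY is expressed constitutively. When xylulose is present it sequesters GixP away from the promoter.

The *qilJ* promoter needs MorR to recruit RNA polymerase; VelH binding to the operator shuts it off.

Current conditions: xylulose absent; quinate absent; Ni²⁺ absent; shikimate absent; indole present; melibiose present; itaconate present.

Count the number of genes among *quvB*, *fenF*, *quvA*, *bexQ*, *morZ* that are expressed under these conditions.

4

Indole is present, so KulR is inactive.
Quinate is absent, so ZorC is inactive.
With no repressor bound, *quvB* is transcribed.
→ *quvB* is ON.
Xylulose is absent, so GixP is active.
PurY is produced constitutively and is active.
With repressor PurY bound, *fenF* is not transcribed.
→ *fenF* is OFF.
GixY is produced constitutively and is active.
Shikimate is absent, so MorR is active.
Itaconate is present, so VelH is active.
With repressor VelH bound, *qilJ* is not transcribed.
So QilJ is not produced.
No repressor is bound and GixY is active, so *quvA* is transcribed.
→ *quvA* is ON.
Melibiose is present, so KosE is inactive.
With no repressor bound, *bexQ* is transcribed.
→ *bexQ* is ON.
Ni²⁺ is absent, so FenA is inactive.
With no repressor bound, *morZ* is transcribed.
→ *morZ* is ON.
4 of the 5 genes are transcribed.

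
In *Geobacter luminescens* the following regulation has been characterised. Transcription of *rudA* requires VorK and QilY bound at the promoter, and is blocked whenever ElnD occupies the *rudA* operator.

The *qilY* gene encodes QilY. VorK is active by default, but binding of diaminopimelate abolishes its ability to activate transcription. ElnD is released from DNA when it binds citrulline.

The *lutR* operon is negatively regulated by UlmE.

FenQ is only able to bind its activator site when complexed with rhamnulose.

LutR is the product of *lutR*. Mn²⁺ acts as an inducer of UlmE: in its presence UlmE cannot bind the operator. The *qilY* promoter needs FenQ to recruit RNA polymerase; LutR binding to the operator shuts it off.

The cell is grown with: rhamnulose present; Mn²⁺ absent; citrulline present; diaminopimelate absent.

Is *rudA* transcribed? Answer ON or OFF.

ON

Diaminopimelate is absent, so VorK is active.
Citrulline is present, so ElnD is inactive.
Mn²⁺ is absent, so UlmE is active.
With repressor UlmE bound, *lutR* is not transcribed.
So LutR is not produced.
Rhamnulose is present, so FenQ is active.
No repressor is bound and FenQ is active, so *qilY* is transcribed.
So QilY is produced and active.
No repressor is bound and VorK and QilY are active, so *rudA* is transcribed.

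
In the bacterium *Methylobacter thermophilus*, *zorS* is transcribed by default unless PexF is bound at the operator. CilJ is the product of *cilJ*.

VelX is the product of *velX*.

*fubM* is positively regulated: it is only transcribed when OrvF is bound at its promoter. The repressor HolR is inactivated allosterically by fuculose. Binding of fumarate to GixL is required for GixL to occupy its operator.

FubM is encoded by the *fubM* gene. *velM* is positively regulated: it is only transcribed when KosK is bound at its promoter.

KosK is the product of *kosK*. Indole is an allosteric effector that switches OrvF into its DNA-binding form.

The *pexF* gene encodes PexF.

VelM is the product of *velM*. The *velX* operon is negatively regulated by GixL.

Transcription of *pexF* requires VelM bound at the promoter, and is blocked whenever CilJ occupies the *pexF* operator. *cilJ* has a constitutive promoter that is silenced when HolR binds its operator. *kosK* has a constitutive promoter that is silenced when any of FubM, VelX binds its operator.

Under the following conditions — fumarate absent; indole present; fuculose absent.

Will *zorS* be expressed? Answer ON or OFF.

Indole is present, so OrvF is active.
No repressor is bound and OrvF is active, so *fubM* is transcribed.
So FubM is produced and active.
Fumarate is absent, so GixL is inactive.
With no repressor bound, *velX* is transcribed.
So VelX is produced and active.
With repressor FubM bound, *kosK* is not transcribed.
So KosK is not produced.
Required activator KosK is absent, so *velM* is not transcribed.
So VelM is not produced.
Fuculose is absent, so HolR is active.
With repressor HolR bound, *cilJ* is not transcribed.
So CilJ is not produced.
Required activator VelM is absent, so *pexF* is not transcribed.
So PexF is not produced.
With no repressor bound, *zorS* is transcribed.

ON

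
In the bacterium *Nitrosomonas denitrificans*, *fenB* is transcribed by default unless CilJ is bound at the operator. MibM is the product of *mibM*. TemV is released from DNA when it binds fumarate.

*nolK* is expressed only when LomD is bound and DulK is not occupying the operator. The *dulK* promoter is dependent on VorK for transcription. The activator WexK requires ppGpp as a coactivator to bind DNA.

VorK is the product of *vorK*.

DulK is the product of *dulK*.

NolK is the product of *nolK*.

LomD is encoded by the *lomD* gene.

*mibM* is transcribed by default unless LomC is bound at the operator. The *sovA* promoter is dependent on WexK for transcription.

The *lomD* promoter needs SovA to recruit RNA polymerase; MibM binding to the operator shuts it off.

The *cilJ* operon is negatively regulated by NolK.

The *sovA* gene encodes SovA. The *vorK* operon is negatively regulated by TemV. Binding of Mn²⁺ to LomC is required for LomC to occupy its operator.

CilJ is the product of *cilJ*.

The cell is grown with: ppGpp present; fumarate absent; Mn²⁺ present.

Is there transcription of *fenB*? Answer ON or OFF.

Mn²⁺ is present, so LomC is active.
With repressor LomC bound, *mibM* is not transcribed.
So MibM is not produced.
ppGpp is present, so WexK is active.
No repressor is bound and WexK is active, so *sovA* is transcribed.
So SovA is produced and active.
No repressor is bound and SovA is active, so *lomD* is transcribed.
So LomD is produced and active.
Fumarate is absent, so TemV is active.
With repressor TemV bound, *vorK* is not transcribed.
So VorK is not produced.
Required activator VorK is absent, so *dulK* is not transcribed.
So DulK is not produced.
No repressor is bound and LomD is active, so *nolK* is transcribed.
So NolK is produced and active.
With repressor NolK bound, *cilJ* is not transcribed.
So CilJ is not produced.
With no repressor bound, *fenB* is transcribed.

ON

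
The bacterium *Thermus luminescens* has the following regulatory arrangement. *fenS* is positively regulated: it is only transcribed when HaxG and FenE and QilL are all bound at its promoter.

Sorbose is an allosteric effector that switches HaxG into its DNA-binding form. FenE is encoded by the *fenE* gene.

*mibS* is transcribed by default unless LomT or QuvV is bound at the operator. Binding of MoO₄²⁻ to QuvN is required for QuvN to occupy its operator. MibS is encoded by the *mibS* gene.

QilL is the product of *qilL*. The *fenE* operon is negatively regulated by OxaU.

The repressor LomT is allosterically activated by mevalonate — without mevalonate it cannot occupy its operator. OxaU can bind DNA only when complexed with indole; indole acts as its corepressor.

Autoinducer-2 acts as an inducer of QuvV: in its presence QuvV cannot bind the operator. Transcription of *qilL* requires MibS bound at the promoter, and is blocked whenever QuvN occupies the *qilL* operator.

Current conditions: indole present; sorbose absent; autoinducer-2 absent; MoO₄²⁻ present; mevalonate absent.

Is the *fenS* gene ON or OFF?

Sorbose is absent, so HaxG is inactive.
Indole is present, so OxaU is active.
With repressor OxaU bound, *fenE* is not transcribed.
So FenE is not produced.
Mevalonate is absent, so LomT is inactive.
Autoinducer-2 is absent, so QuvV is active.
With repressor QuvV bound, *mibS* is not transcribed.
So MibS is not produced.
MoO₄²⁻ is present, so QuvN is active.
With repressor QuvN bound, *qilL* is not transcribed.
So QilL is not produced.
Required activator HaxG is absent, so *fenS* is not transcribed.

OFF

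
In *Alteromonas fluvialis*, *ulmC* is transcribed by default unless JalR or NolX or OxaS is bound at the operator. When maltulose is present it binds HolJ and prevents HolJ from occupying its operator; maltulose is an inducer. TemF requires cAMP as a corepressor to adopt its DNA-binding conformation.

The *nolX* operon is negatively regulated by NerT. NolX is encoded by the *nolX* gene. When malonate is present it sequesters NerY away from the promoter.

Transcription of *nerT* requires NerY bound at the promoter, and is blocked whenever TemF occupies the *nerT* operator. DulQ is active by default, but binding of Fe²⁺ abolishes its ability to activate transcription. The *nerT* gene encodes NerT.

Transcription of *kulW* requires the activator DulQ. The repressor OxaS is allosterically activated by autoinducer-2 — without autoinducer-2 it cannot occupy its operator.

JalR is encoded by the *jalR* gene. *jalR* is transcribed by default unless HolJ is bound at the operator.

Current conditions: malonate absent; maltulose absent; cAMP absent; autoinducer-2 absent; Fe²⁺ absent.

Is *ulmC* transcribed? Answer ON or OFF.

ON

Maltulose is absent, so HolJ is active.
With repressor HolJ bound, *jalR* is not transcribed.
So JalR is not produced.
Malonate is absent, so NerY is active.
cAMP is absent, so TemF is inactive.
No repressor is bound and NerY is active, so *nerT* is transcribed.
So NerT is produced and active.
With repressor NerT bound, *nolX* is not transcribed.
So NolX is not produced.
Autoinducer-2 is absent, so OxaS is inactive.
With no repressor bound, *ulmC* is transcribed.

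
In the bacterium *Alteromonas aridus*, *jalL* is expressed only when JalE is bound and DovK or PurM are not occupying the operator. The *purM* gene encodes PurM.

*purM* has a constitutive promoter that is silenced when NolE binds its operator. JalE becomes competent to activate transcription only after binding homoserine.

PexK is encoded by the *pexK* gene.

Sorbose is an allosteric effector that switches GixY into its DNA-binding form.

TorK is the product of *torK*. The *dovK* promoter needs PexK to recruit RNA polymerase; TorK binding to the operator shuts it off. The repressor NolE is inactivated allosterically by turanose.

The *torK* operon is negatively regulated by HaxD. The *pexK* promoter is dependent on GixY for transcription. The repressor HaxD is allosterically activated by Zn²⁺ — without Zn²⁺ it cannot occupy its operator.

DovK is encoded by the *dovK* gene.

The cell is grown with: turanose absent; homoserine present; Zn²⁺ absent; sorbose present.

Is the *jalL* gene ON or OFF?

Zn²⁺ is absent, so HaxD is inactive.
With no repressor bound, *torK* is transcribed.
So TorK is produced and active.
Sorbose is present, so GixY is active.
No repressor is bound and GixY is active, so *pexK* is transcribed.
So PexK is produced and active.
With repressor TorK bound, *dovK* is not transcribed.
So DovK is not produced.
Turanose is absent, so NolE is active.
With repressor NolE bound, *purM* is not transcribed.
So PurM is not produced.
Homoserine is present, so JalE is active.
No repressor is bound and JalE is active, so *jalL* is transcribed.

ON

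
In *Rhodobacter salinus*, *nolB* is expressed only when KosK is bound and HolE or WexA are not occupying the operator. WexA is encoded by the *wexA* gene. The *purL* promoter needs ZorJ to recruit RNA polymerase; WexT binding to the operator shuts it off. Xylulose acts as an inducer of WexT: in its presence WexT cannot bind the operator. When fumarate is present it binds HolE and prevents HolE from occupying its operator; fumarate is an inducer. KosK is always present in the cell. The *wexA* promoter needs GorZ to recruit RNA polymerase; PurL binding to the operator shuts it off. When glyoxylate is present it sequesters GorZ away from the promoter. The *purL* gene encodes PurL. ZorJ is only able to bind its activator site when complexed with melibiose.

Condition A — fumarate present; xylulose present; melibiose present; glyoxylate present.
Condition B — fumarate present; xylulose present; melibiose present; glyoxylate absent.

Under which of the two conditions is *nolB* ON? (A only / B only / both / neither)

Condition A:
KosK is produced constitutively and is active.
Fumarate is present, so HolE is inactive.
Xylulose is present, so WexT is inactive.
Melibiose is present, so ZorJ is active.
No repressor is bound and ZorJ is active, so *purL* is transcribed.
So PurL is produced and active.
Glyoxylate is present, so GorZ is inactive.
With repressor PurL bound, *wexA* is not transcribed.
So WexA is not produced.
No repressor is bound and KosK is active, so *nolB* is transcribed.
→ *nolB* is ON in A.
Condition B:
KosK is produced constitutively and is active.
Fumarate is present, so HolE is inactive.
Xylulose is present, so WexT is inactive.
Melibiose is present, so ZorJ is active.
No repressor is bound and ZorJ is active, so *purL* is transcribed.
So PurL is produced and active.
Glyoxylate is absent, so GorZ is active.
With repressor PurL bound, *wexA* is not transcribed.
So WexA is not produced.
No repressor is bound and KosK is active, so *nolB* is transcribed.
→ *nolB* is ON in B.

both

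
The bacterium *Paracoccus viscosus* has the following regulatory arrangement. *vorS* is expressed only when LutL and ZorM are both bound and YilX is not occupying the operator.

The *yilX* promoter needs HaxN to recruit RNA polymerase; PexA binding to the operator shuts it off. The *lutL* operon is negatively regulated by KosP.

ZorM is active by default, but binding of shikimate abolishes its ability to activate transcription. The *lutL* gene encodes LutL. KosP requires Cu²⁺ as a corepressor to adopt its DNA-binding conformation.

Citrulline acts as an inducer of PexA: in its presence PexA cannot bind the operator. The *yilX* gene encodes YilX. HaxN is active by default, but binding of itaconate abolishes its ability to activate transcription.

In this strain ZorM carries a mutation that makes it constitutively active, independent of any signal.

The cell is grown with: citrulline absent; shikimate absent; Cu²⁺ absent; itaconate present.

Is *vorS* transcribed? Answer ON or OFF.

ON

Cu²⁺ is absent, so KosP is inactive.
With no repressor bound, *lutL* is transcribed.
So LutL is produced and active.
Itaconate is present, so HaxN is inactive.
Citrulline is absent, so PexA is active.
With repressor PexA bound, *yilX* is not transcribed.
So YilX is not produced.
ZorM is constitutively active in this strain.
No repressor is bound and LutL and ZorM are active, so *vorS* is transcribed.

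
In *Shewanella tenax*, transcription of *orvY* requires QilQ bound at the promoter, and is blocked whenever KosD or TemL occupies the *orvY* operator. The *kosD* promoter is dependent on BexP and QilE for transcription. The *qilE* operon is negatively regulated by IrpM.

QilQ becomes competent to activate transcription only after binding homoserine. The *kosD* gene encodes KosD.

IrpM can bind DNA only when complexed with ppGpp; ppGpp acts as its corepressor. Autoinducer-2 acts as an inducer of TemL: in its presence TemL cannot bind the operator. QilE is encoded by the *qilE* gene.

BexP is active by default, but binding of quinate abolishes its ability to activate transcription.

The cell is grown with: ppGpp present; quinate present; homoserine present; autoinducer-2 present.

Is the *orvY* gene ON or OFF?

Quinate is present, so BexP is inactive.
ppGpp is present, so IrpM is active.
With repressor IrpM bound, *qilE* is not transcribed.
So QilE is not produced.
Required activator BexP is absent, so *kosD* is not transcribed.
So KosD is not produced.
Autoinducer-2 is present, so TemL is inactive.
Homoserine is present, so QilQ is active.
No repressor is bound and QilQ is active, so *orvY* is transcribed.

ON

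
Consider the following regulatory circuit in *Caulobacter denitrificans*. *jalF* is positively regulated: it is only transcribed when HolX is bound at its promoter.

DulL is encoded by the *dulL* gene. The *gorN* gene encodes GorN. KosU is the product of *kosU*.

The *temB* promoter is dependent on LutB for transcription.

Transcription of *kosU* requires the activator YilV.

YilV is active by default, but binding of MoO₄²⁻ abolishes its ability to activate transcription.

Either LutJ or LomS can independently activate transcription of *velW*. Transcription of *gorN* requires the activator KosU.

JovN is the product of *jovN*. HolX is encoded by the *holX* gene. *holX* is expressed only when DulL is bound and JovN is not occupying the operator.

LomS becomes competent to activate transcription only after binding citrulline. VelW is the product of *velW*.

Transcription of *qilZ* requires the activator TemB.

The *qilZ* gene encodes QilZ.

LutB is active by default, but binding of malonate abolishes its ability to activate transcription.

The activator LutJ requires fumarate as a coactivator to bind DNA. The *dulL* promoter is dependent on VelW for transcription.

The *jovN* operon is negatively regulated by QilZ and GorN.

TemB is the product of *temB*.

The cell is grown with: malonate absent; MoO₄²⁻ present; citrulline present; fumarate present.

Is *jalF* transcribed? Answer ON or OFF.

ON

Malonate is absent, so LutB is active.
No repressor is bound and LutB is active, so *temB* is transcribed.
So TemB is produced and active.
No repressor is bound and TemB is active, so *qilZ* is transcribed.
So QilZ is produced and active.
MoO₄²⁻ is present, so YilV is inactive.
Required activator YilV is absent, so *kosU* is not transcribed.
So KosU is not produced.
Required activator KosU is absent, so *gorN* is not transcribed.
So GorN is not produced.
With repressor QilZ bound, *jovN* is not transcribed.
So JovN is not produced.
Fumarate is present, so LutJ is active.
Citrulline is present, so LomS is active.
Activator LutJ is present, so *velW* is transcribed.
So VelW is produced and active.
No repressor is bound and VelW is active, so *dulL* is transcribed.
So DulL is produced and active.
No repressor is bound and DulL is active, so *holX* is transcribed.
So HolX is produced and active.
No repressor is bound and HolX is active, so *jalF* is transcribed.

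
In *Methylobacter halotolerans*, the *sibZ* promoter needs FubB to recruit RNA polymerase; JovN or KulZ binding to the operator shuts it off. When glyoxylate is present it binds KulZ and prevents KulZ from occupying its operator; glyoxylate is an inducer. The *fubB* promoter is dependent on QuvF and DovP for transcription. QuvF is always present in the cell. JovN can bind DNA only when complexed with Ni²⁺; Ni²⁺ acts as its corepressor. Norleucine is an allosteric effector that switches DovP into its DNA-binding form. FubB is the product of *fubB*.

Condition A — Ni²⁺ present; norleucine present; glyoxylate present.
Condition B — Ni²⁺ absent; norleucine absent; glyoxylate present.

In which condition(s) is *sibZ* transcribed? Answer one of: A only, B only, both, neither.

neither

Condition A:
Ni²⁺ is present, so JovN is active.
QuvF is produced constitutively and is active.
Norleucine is present, so DovP is active.
No repressor is bound and QuvF and DovP are active, so *fubB* is transcribed.
So FubB is produced and active.
Glyoxylate is present, so KulZ is inactive.
With repressor JovN bound, *sibZ* is not transcribed.
→ *sibZ* is OFF in A.
Condition B:
Ni²⁺ is absent, so JovN is inactive.
QuvF is produced constitutively and is active.
Norleucine is absent, so DovP is inactive.
Required activator DovP is absent, so *fubB* is not transcribed.
So FubB is not produced.
Glyoxylate is present, so KulZ is inactive.
Required activator FubB is absent, so *sibZ* is not transcribed.
→ *sibZ* is OFF in B.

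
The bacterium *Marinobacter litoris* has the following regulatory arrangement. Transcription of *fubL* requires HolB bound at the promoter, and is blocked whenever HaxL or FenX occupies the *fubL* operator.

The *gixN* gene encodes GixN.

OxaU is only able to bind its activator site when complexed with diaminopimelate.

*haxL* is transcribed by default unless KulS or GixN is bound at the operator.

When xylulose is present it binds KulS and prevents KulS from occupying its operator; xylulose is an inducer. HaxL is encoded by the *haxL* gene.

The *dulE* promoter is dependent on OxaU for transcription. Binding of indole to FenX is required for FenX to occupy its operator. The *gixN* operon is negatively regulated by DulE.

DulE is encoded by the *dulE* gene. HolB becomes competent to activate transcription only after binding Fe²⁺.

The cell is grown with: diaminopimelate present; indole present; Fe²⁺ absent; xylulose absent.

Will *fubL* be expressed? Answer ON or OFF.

Xylulose is absent, so KulS is active.
Diaminopimelate is present, so OxaU is active.
No repressor is bound and OxaU is active, so *dulE* is transcribed.
So DulE is produced and active.
With repressor DulE bound, *gixN* is not transcribed.
So GixN is not produced.
With repressor KulS bound, *haxL* is not transcribed.
So HaxL is not produced.
Indole is present, so FenX is active.
Fe²⁺ is absent, so HolB is inactive.
With repressor FenX bound, *fubL* is not transcribed.

OFF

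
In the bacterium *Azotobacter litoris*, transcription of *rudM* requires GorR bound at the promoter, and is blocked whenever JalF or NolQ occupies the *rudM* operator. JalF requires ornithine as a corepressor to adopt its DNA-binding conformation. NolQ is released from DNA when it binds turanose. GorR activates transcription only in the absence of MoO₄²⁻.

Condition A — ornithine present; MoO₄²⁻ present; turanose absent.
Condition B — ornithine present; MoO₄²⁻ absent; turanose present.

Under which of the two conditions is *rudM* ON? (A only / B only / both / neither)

neither

Condition A:
Ornithine is present, so JalF is active.
MoO₄²⁻ is present, so GorR is inactive.
Turanose is absent, so NolQ is active.
With repressor JalF bound, *rudM* is not transcribed.
→ *rudM* is OFF in A.
Condition B:
Ornithine is present, so JalF is active.
MoO₄²⁻ is absent, so GorR is active.
Turanose is present, so NolQ is inactive.
With repressor JalF bound, *rudM* is not transcribed.
→ *rudM* is OFF in B.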